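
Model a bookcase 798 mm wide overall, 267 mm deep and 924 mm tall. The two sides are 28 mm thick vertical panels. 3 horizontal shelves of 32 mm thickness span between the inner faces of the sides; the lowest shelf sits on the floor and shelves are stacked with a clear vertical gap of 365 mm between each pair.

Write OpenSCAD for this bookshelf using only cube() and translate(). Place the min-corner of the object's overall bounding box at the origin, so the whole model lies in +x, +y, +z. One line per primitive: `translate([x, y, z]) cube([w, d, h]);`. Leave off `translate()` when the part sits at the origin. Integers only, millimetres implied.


cube([28, 267, 924]);
translate([770, 0, 0]) cube([28, 267, 924]);
translate([28, 0, 0]) cube([742, 267, 32]);
translate([28, 0, 397]) cube([742, 267, 32]);
translate([28, 0, 794]) cube([742, 267, 32]);


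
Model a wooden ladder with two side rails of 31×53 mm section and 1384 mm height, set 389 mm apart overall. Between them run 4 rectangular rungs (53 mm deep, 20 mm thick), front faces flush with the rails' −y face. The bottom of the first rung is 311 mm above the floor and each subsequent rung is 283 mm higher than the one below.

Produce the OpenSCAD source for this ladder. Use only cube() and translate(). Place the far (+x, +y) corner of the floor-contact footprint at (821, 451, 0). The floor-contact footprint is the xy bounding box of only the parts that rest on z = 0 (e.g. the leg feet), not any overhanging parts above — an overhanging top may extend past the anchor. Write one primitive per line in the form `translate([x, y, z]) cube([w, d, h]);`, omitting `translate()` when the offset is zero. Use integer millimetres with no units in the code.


translate([432, 398, 0]) cube([31, 53, 1384]);
translate([790, 398, 0]) cube([31, 53, 1384]);
translate([463, 398, 311]) cube([327, 53, 20]);
translate([463, 398, 594]) cube([327, 53, 20]);
translate([463, 398, 877]) cube([327, 53, 20]);
translate([463, 398, 1160]) cube([327, 53, 20]);


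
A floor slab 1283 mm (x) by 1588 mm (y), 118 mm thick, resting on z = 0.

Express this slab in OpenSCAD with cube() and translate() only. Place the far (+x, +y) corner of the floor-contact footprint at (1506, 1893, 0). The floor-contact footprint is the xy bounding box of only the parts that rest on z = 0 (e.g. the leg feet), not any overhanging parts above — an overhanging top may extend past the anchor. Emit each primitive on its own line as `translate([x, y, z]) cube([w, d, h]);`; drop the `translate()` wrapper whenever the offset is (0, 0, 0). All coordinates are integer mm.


translate([223, 305, 0]) cube([1283, 1588, 118]);


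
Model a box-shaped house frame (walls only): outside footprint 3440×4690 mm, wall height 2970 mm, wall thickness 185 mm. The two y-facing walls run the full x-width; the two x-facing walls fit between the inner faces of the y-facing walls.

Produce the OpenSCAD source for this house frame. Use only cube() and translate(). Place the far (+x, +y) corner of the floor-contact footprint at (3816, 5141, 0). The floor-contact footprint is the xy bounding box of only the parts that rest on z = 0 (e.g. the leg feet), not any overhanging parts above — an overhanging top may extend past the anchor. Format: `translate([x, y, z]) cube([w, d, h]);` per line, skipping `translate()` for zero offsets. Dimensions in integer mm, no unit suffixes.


translate([376, 451, 0]) cube([3440, 185, 2970]);
translate([376, 4956, 0]) cube([3440, 185, 2970]);
translate([376, 636, 0]) cube([185, 4320, 2970]);
translate([3631, 636, 0]) cube([185, 4320, 2970]);


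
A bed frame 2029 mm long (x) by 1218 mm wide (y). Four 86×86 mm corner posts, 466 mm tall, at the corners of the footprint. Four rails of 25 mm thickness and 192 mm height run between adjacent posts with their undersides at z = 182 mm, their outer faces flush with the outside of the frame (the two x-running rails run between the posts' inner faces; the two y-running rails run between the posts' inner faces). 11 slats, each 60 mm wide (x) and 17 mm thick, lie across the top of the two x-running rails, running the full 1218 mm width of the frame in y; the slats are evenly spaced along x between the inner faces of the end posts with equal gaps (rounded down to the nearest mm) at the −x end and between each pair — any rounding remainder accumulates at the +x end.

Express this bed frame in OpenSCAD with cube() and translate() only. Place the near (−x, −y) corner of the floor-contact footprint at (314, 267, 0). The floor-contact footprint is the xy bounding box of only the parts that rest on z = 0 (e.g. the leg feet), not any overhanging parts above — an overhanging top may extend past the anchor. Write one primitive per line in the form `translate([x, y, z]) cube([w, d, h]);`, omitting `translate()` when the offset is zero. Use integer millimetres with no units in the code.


// slat z = rail_z + rail_h = 182 + 192 = 374
// slat gap = ⌊(1857 − 11·60) / 12⌋ = 99
translate([314, 267, 0]) cube([86, 86, 466]);
translate([314, 1399, 0]) cube([86, 86, 466]);
translate([2257, 267, 0]) cube([86, 86, 466]);
translate([2257, 1399, 0]) cube([86, 86, 466]);
translate([400, 267, 182]) cube([1857, 25, 192]);
translate([400, 1460, 182]) cube([1857, 25, 192]);
translate([314, 353, 182]) cube([25, 1046, 192]);
translate([2318, 353, 182]) cube([25, 1046, 192]);
translate([499, 267, 374]) cube([60, 1218, 17]);
translate([658, 267, 374]) cube([60, 1218, 17]);
translate([817, 267, 374]) cube([60, 1218, 17]);
translate([976, 267, 374]) cube([60, 1218, 17]);
translate([1135, 267, 374]) cube([60, 1218, 17]);
translate([1294, 267, 374]) cube([60, 1218, 17]);
translate([1453, 267, 374]) cube([60, 1218, 17]);
translate([1612, 267, 374]) cube([60, 1218, 17]);
translate([1771, 267, 374]) cube([60, 1218, 17]);
translate([1930, 267, 374]) cube([60, 1218, 17]);
translate([2089, 267, 374]) cube([60, 1218, 17]);


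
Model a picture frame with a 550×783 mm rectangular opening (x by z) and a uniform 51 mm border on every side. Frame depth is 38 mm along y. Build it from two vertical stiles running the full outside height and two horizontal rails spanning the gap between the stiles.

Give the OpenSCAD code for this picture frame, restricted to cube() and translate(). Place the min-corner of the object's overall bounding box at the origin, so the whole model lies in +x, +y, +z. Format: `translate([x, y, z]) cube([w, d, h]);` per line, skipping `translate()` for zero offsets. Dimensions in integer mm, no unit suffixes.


cube([51, 38, 885]);
translate([601, 0, 0]) cube([51, 38, 885]);
translate([51, 0, 0]) cube([550, 38, 51]);
translate([51, 0, 834]) cube([550, 38, 51]);


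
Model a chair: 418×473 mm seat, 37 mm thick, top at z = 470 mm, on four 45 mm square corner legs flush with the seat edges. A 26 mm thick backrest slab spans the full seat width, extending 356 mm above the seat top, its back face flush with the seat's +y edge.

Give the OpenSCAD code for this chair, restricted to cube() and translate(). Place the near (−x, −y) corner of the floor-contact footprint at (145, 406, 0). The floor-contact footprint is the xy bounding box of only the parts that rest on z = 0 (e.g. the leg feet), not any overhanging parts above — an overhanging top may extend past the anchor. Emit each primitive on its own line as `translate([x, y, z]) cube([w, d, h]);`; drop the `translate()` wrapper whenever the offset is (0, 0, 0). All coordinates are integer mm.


translate([145, 406, 433]) cube([418, 473, 37]);
translate([145, 406, 0]) cube([45, 45, 433]);
translate([518, 406, 0]) cube([45, 45, 433]);
translate([145, 834, 0]) cube([45, 45, 433]);
translate([518, 834, 0]) cube([45, 45, 433]);
translate([145, 853, 470]) cube([418, 26, 356]);


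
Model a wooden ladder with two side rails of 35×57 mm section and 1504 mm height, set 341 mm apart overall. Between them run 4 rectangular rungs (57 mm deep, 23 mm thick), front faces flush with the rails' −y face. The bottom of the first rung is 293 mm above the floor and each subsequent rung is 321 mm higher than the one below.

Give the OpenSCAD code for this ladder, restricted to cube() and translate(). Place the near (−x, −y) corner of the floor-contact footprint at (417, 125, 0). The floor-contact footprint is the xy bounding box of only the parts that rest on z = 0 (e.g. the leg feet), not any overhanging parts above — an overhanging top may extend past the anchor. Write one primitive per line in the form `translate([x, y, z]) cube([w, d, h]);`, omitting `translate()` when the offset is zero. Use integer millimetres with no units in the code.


translate([417, 125, 0]) cube([35, 57, 1504]);
translate([723, 125, 0]) cube([35, 57, 1504]);
translate([452, 125, 293]) cube([271, 57, 23]);
translate([452, 125, 614]) cube([271, 57, 23]);
translate([452, 125, 935]) cube([271, 57, 23]);
translate([452, 125, 1256]) cube([271, 57, 23]);


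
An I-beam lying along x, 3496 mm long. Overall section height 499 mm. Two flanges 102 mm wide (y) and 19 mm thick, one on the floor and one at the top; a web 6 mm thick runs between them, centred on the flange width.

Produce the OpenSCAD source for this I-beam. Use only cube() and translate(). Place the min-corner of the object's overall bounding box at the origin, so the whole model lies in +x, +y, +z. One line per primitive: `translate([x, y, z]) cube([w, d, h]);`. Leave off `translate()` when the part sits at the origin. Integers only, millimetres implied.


cube([3496, 102, 19]);
translate([0, 48, 19]) cube([3496, 6, 461]);
translate([0, 0, 480]) cube([3496, 102, 19]);


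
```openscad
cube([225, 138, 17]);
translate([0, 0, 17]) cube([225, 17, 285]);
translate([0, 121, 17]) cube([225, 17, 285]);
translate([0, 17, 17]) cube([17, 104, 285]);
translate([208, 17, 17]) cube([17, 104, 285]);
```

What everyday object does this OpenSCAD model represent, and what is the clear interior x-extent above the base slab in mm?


An open box. The internal width is 191 mm.

A 225×138 base slab with four walls standing on it — an open box. The base is 225 mm wide and the walls are 17 mm thick, so the internal width is 225 − 2 × 17 = 191 mm.


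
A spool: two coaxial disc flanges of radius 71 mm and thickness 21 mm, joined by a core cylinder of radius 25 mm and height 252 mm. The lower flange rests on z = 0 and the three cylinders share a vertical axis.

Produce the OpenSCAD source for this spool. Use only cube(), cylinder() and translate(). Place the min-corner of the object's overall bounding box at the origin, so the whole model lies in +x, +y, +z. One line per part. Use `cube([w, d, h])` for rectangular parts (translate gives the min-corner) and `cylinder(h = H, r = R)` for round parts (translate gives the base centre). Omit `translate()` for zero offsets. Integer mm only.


translate([71, 71, 0]) cylinder(h = 21, r = 71);
translate([71, 71, 21]) cylinder(h = 252, r = 25);
translate([71, 71, 273]) cylinder(h = 21, r = 71);


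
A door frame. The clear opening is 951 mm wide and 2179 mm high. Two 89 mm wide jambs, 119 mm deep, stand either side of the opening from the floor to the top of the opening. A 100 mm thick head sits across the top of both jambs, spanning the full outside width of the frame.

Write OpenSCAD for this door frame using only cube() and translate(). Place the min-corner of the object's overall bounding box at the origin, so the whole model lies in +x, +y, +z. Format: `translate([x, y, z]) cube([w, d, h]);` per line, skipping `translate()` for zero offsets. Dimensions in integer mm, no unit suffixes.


cube([89, 119, 2179]);
translate([1040, 0, 0]) cube([89, 119, 2179]);
translate([0, 0, 2179]) cube([1129, 119, 100]);


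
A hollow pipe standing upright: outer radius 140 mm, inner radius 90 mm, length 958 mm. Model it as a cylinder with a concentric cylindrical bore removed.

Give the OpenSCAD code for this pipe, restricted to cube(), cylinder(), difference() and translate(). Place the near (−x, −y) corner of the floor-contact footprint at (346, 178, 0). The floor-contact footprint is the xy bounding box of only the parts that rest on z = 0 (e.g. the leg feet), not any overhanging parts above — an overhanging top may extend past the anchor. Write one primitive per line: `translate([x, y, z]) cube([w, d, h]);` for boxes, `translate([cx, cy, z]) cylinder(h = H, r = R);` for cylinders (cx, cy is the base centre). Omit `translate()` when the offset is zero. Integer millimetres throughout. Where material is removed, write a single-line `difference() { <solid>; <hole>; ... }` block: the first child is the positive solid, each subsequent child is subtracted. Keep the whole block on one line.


difference() { translate([486, 318, 0]) cylinder(h = 958, r = 140); translate([486, 318, 0]) cylinder(h = 958, r = 90); }


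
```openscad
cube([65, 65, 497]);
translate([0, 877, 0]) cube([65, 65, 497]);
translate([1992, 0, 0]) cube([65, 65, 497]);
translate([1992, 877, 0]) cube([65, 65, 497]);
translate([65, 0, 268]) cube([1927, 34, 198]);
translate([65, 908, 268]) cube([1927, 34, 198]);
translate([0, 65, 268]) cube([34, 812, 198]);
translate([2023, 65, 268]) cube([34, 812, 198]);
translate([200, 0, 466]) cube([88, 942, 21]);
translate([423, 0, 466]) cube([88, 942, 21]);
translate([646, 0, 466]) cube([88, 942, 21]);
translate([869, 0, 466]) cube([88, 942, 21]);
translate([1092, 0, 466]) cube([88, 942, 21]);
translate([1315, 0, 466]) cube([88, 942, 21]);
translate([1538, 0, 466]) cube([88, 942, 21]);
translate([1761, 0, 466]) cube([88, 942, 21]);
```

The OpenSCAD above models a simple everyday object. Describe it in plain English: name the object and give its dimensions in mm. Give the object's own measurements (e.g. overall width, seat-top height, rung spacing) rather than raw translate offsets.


A bed frame 2057 mm long (x) by 942 mm wide (y). Four 65×65 mm corner posts, 497 mm tall, at the corners of the footprint. Four rails of 34 mm thickness and 198 mm height run between adjacent posts with their undersides at z = 268 mm, their outer faces flush with the outside of the frame (the two x-running rails run between the posts' inner faces; the two y-running rails run between the posts' inner faces). 8 slats, each 88 mm wide (x) and 21 mm thick, lie across the top of the two x-running rails, running the full 942 mm width of the frame in y; along x they sit between the end posts with a 135 mm gap after the −x posts and between neighbouring slats, leaving 143 mm before the +x posts.


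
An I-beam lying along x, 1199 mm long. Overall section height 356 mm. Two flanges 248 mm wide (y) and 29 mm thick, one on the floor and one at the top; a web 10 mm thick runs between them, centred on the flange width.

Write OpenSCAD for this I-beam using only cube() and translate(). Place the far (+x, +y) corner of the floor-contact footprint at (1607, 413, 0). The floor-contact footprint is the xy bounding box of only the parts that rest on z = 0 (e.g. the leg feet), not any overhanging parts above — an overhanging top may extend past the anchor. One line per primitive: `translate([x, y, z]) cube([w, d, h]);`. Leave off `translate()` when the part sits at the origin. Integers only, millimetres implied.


translate([408, 165, 0]) cube([1199, 248, 29]);
translate([408, 284, 29]) cube([1199, 10, 298]);
translate([408, 165, 327]) cube([1199, 248, 29]);


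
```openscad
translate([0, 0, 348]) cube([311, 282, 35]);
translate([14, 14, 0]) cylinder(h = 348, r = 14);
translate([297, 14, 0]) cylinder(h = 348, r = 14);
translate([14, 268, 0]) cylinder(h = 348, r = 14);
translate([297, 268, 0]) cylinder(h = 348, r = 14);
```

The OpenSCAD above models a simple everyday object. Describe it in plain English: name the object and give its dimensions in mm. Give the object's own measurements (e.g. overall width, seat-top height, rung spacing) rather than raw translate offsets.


A four-legged stool. The seat is a 311×282×35 mm slab whose top surface is at z = 383 mm; four round legs, each 28 mm in diameter, run from the floor (z = 0) to the underside of the seat, each leg's axis is inset half a diameter from the nearest pair of seat edges (so the leg's bounding box is flush with the corner).


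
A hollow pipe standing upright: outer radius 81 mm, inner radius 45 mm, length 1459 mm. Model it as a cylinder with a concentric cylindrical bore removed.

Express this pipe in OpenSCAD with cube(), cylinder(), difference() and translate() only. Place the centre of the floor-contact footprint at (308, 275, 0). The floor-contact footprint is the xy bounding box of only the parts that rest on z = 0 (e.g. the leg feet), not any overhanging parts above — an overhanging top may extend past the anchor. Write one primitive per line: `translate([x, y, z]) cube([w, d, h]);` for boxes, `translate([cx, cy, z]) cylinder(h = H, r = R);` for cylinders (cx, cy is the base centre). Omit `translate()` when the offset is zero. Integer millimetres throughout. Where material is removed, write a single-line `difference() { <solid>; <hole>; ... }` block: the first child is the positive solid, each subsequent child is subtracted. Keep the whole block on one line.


difference() { translate([308, 275, 0]) cylinder(h = 1459, r = 81); translate([308, 275, 0]) cylinder(h = 1459, r = 45); }


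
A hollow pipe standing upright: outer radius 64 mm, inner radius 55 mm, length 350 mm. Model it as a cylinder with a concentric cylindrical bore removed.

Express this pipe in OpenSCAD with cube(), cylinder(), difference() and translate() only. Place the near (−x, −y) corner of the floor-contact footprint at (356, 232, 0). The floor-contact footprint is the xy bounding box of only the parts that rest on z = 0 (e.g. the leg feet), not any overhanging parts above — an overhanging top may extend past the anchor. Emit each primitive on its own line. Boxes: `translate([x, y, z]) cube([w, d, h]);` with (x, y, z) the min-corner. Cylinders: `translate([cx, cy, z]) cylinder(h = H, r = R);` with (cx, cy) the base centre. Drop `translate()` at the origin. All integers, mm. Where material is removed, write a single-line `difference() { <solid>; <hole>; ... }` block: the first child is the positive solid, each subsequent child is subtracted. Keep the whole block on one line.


difference() { translate([420, 296, 0]) cylinder(h = 350, r = 64); translate([420, 296, 0]) cylinder(h = 350, r = 55); }


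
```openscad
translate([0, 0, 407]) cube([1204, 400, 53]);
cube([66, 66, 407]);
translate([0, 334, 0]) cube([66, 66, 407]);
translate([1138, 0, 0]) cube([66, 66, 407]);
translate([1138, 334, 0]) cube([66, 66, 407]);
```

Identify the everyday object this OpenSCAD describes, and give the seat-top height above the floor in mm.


A bench. The seat-top height is 460 mm.

A long slab on four corner posts — a bench. The slab sits at z = 407 with thickness 53, so the top is 407 + 53 = 460 mm.


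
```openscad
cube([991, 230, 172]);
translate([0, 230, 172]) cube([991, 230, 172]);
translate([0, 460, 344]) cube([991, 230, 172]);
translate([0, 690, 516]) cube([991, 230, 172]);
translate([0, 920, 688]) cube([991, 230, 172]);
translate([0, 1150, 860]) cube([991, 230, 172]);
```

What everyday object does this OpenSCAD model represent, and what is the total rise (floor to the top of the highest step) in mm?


A staircase. The total rise is 1032 mm.

6 identical blocks, each offset up and back from the previous — a staircase. Each step is 172 mm tall and there are 6 of them, so the total rise is 6 × 172 = 1032 mm.


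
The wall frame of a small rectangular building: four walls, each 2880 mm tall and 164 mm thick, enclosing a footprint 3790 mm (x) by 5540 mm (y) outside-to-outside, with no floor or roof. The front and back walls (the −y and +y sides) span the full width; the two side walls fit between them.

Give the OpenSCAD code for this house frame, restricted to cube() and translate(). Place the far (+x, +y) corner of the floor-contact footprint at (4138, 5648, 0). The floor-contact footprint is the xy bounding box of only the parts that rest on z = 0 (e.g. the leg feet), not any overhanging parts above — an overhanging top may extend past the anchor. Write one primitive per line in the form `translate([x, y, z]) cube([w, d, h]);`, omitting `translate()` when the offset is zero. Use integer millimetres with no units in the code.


translate([348, 108, 0]) cube([3790, 164, 2880]);
translate([348, 5484, 0]) cube([3790, 164, 2880]);
translate([348, 272, 0]) cube([164, 5212, 2880]);
translate([3974, 272, 0]) cube([164, 5212, 2880]);


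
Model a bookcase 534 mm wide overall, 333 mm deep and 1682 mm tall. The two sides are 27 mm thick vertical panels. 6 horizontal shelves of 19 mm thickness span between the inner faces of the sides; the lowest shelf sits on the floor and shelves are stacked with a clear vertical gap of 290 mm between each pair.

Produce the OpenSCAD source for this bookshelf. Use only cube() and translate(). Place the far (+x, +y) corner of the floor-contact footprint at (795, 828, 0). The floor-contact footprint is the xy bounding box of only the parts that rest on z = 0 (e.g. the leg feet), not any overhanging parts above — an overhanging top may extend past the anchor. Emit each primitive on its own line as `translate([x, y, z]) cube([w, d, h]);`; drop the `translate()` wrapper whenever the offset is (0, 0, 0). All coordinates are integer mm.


translate([261, 495, 0]) cube([27, 333, 1682]);
translate([768, 495, 0]) cube([27, 333, 1682]);
translate([288, 495, 0]) cube([480, 333, 19]);
translate([288, 495, 309]) cube([480, 333, 19]);
translate([288, 495, 618]) cube([480, 333, 19]);
translate([288, 495, 927]) cube([480, 333, 19]);
translate([288, 495, 1236]) cube([480, 333, 19]);
translate([288, 495, 1545]) cube([480, 333, 19]);


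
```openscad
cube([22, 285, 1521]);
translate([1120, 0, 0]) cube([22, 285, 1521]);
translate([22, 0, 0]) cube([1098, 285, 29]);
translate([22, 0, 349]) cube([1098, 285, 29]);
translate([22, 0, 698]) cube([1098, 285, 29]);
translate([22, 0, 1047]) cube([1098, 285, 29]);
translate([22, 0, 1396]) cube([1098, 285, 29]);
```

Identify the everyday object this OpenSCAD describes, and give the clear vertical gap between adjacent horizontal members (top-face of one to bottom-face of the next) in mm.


A bookshelf. The clear shelf gap is 320 mm.

Two tall side panels with 5 horizontal boards between them — a bookshelf. The first two shelf undersides are at z = 0 and z = 349; with shelf thickness 29, the clear gap is 349 − 0 − 29 = 320 mm.


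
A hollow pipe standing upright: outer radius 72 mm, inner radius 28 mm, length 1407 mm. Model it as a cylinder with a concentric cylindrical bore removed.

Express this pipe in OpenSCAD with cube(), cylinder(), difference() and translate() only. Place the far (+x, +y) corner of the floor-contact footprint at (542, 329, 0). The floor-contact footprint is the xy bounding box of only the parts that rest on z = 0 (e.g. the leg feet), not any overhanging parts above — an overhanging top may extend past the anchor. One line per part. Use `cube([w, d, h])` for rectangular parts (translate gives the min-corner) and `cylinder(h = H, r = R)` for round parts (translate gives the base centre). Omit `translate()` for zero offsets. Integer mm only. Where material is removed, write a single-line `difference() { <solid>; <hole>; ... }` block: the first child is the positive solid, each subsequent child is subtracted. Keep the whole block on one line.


difference() { translate([470, 257, 0]) cylinder(h = 1407, r = 72); translate([470, 257, 0]) cylinder(h = 1407, r = 28); }


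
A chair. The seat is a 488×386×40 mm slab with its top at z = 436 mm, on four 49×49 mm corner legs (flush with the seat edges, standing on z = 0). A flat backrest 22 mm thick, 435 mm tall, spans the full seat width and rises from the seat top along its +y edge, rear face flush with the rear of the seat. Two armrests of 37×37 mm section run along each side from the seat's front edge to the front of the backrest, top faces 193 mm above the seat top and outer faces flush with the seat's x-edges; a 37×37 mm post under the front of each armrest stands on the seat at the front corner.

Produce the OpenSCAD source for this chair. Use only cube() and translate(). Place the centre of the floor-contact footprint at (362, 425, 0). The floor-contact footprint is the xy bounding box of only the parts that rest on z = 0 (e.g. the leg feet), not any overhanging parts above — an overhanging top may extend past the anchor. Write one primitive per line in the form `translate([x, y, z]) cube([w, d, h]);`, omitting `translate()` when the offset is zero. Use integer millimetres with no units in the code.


translate([118, 232, 396]) cube([488, 386, 40]);
translate([118, 232, 0]) cube([49, 49, 396]);
translate([557, 232, 0]) cube([49, 49, 396]);
translate([118, 569, 0]) cube([49, 49, 396]);
translate([557, 569, 0]) cube([49, 49, 396]);
translate([118, 596, 436]) cube([488, 22, 435]);
translate([118, 232, 592]) cube([37, 364, 37]);
translate([569, 232, 592]) cube([37, 364, 37]);
translate([118, 232, 436]) cube([37, 37, 156]);
translate([569, 232, 436]) cube([37, 37, 156]);


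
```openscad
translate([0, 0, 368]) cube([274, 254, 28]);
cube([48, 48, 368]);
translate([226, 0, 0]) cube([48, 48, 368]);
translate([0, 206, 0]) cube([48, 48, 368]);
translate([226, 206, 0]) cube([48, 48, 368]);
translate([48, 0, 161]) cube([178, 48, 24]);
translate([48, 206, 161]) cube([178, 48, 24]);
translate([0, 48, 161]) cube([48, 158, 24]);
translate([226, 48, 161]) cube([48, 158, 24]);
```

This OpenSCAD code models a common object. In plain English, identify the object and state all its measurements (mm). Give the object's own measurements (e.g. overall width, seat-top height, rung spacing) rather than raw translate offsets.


A simple wooden stool: a rectangular seat 274 mm (x) by 254 mm (y), 28 mm thick, top face at z = 396 mm, on four square legs, each 48×48 mm in cross-section. The legs rest on z = 0, each flush with a corner of the seat. Four stretchers, 48 mm wide and 24 mm tall, connect adjacent legs with their undersides at z = 161 mm, each running between the inner faces of the legs it joins and aligned with the legs' outer faces on the other axis.


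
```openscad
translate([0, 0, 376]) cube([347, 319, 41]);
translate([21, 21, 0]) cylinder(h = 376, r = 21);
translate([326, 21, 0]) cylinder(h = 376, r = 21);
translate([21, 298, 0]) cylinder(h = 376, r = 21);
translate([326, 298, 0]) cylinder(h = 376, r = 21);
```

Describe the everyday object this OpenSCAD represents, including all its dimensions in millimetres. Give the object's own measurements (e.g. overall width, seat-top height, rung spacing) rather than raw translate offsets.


A four-legged stool. The seat is a 347×319×41 mm slab whose top surface is at z = 417 mm; four round legs, each 42 mm in diameter, run from the floor (z = 0) to the underside of the seat, each leg's axis is inset half a diameter from the nearest pair of seat edges (so the leg's bounding box is flush with the corner).


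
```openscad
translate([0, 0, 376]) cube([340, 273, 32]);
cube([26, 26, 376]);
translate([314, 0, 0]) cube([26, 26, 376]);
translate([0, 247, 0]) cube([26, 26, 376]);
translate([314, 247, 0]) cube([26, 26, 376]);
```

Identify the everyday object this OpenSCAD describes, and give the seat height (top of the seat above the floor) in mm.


A stool. The seat height is 408 mm.

A 340×273×32 slab at z = 376 on four corner posts — a stool. The seat top is 376 + 32 = 408 mm.


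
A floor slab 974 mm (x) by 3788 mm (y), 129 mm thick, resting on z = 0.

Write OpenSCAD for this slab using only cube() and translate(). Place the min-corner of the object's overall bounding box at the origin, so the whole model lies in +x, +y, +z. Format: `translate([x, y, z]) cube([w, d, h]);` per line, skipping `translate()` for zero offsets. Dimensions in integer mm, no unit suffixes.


cube([974, 3788, 129]);


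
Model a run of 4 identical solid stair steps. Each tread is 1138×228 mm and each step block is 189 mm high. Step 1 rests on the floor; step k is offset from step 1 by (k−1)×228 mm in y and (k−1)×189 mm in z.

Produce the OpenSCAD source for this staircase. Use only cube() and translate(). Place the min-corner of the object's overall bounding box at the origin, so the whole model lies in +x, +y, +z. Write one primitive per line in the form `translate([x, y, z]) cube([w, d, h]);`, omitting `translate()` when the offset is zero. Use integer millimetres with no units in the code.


cube([1138, 228, 189]);
translate([0, 228, 189]) cube([1138, 228, 189]);
translate([0, 456, 378]) cube([1138, 228, 189]);
translate([0, 684, 567]) cube([1138, 228, 189]);


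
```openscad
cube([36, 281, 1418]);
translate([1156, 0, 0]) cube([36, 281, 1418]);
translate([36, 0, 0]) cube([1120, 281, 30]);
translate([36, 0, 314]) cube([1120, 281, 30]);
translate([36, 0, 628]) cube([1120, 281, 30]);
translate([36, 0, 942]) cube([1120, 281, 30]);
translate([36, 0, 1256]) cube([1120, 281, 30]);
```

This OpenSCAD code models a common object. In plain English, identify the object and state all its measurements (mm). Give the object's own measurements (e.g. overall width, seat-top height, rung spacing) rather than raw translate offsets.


An open bookshelf. Two side panels, each 36 mm thick, 281 mm deep and 1418 mm tall, stand 1192 mm apart (outside-to-outside). Between them sit 5 shelves, each 30 mm thick and 281 mm deep, spanning the full gap between the sides. The bottom shelf rests on the floor (its underside at z = 0) and the clear gap between one shelf's top and the next shelf's underside is 284 mm.


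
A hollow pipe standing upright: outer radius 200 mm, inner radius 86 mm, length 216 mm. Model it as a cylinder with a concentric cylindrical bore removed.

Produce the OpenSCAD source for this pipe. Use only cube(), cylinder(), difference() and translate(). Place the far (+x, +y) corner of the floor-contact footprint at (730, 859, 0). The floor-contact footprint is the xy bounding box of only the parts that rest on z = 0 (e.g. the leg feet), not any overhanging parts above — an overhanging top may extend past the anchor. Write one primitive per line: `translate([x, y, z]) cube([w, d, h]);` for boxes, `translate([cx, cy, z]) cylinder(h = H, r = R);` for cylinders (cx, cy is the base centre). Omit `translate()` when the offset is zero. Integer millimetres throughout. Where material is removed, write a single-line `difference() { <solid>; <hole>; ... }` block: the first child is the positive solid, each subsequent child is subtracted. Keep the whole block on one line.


difference() { translate([530, 659, 0]) cylinder(h = 216, r = 200); translate([530, 659, 0]) cylinder(h = 216, r = 86); }


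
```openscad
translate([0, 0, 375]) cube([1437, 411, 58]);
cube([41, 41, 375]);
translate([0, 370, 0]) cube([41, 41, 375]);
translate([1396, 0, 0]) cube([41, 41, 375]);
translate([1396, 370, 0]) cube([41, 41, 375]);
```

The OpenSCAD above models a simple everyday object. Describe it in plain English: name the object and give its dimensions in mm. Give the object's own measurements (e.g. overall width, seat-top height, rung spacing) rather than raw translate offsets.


A long wooden bench with a 1437 mm (x) × 411 mm (y) seat, 58 mm thick, its top surface 433 mm above the floor. Four 41 mm square legs at the seat corners, flush with the edges, run from z = 0 to the seat underside.


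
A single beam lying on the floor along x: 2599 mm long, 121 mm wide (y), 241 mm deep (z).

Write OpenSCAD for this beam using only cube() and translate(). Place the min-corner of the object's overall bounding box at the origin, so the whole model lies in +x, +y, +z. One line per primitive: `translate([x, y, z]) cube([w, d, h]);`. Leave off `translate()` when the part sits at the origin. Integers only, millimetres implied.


cube([2599, 121, 241]);


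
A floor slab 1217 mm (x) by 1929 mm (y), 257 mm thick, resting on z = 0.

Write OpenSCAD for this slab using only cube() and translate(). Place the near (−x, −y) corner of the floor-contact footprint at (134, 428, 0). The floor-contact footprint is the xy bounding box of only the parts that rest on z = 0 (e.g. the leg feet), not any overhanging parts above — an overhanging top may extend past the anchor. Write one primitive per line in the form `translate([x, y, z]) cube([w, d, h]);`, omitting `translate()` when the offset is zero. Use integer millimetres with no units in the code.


translate([134, 428, 0]) cube([1217, 1929, 257]);


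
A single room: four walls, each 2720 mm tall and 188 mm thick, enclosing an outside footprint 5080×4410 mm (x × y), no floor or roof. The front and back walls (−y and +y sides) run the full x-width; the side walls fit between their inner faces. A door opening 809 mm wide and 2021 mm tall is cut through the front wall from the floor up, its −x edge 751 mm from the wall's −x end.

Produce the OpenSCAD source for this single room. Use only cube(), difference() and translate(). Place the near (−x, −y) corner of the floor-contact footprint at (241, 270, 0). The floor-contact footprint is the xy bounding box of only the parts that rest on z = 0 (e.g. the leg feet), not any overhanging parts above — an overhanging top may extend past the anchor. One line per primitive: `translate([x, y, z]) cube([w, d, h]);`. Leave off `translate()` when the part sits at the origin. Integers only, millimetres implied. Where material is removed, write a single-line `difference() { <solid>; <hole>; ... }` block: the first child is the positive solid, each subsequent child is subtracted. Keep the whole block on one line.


difference() { translate([241, 270, 0]) cube([5080, 188, 2720]); translate([992, 270, 0]) cube([809, 188, 2021]); }
translate([241, 4492, 0]) cube([5080, 188, 2720]);
translate([241, 458, 0]) cube([188, 4034, 2720]);
translate([5133, 458, 0]) cube([188, 4034, 2720]);


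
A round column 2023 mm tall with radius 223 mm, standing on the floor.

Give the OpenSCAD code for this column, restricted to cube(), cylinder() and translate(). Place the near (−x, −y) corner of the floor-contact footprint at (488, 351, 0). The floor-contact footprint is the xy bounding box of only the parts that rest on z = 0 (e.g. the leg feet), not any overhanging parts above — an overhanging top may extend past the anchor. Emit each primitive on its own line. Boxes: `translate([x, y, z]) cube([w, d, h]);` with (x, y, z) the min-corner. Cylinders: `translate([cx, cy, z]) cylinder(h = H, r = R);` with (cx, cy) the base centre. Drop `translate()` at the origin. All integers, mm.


translate([711, 574, 0]) cylinder(h = 2023, r = 223);


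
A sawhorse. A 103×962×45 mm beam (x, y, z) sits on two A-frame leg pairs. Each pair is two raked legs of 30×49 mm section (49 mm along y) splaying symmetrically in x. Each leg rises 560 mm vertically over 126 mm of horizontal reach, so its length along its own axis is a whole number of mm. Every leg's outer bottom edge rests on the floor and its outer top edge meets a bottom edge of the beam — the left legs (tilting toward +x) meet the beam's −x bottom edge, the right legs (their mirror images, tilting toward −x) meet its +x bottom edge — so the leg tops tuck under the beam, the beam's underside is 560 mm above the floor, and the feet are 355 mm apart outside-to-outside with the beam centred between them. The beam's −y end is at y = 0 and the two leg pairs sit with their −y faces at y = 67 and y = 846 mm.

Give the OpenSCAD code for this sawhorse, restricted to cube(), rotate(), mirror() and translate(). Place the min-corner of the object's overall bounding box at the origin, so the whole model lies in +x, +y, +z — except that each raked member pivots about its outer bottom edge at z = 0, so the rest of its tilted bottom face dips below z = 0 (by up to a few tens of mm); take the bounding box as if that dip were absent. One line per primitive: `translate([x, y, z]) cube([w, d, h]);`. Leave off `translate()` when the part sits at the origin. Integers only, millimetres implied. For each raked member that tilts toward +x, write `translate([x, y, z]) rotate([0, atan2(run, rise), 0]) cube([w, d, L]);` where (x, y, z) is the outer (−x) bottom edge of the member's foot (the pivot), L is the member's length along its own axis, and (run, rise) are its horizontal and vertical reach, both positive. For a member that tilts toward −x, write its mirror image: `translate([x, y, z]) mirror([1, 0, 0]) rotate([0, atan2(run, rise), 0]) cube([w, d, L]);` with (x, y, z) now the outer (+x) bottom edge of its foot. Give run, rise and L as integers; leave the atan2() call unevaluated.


translate([126, 0, 560]) cube([103, 962, 45]);
translate([0, 67, 0]) rotate([0, atan2(126, 560), 0]) cube([30, 49, 574]);
translate([355, 67, 0]) mirror([1, 0, 0]) rotate([0, atan2(126, 560), 0]) cube([30, 49, 574]);
translate([0, 846, 0]) rotate([0, atan2(126, 560), 0]) cube([30, 49, 574]);
translate([355, 846, 0]) mirror([1, 0, 0]) rotate([0, atan2(126, 560), 0]) cube([30, 49, 574]);


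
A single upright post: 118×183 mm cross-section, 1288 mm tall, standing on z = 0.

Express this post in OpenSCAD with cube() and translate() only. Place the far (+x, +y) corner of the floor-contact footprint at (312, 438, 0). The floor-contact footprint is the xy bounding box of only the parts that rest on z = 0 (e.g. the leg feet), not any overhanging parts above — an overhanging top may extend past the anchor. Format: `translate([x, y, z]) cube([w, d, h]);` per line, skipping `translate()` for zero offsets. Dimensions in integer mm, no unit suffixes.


translate([194, 255, 0]) cube([118, 183, 1288]);


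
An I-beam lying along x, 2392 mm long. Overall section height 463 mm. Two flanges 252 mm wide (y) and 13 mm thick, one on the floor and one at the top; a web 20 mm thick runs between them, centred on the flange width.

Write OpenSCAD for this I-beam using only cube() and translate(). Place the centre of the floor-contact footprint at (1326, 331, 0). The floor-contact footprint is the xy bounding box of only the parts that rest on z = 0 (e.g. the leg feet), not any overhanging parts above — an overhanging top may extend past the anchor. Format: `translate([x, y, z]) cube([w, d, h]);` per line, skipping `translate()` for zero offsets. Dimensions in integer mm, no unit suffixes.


translate([130, 205, 0]) cube([2392, 252, 13]);
translate([130, 321, 13]) cube([2392, 20, 437]);
translate([130, 205, 450]) cube([2392, 252, 13]);


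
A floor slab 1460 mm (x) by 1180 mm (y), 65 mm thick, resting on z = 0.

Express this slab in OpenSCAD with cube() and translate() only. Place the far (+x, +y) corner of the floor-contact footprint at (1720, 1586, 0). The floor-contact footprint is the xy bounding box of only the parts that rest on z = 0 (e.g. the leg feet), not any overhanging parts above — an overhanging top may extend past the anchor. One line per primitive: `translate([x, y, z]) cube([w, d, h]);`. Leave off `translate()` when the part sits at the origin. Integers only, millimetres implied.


translate([260, 406, 0]) cube([1460, 1180, 65]);


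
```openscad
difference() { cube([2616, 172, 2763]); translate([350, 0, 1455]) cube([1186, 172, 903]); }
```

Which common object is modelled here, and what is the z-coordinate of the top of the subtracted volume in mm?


A wall with a window opening. The window head height is 2358 mm.

A wall with a rectangular opening subtracted — a window. Sill at z = 1455, opening 903 mm tall, so the head is at 1455 + 903 = 2358 mm.


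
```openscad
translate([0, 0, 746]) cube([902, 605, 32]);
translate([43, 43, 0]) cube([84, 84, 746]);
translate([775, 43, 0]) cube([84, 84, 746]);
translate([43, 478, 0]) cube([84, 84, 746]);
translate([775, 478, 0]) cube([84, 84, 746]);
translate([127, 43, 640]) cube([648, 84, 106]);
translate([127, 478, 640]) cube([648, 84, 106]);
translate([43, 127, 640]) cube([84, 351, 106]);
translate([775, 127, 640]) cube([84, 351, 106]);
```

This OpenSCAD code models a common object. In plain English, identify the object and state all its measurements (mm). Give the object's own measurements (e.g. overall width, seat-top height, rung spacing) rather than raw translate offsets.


A table: top 902 mm (x) × 605 mm (y), 32 mm thick, upper face at z = 778 mm, on four 84×84 mm square legs, each inset 43 mm from the nearest pair of top edges from z = 0 to the bottom of the top. Four apron rails, 84 mm thick and 106 mm tall, run between adjacent legs with their top edges flush with the underside of the top and their outer faces flush with the legs' outer faces.
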